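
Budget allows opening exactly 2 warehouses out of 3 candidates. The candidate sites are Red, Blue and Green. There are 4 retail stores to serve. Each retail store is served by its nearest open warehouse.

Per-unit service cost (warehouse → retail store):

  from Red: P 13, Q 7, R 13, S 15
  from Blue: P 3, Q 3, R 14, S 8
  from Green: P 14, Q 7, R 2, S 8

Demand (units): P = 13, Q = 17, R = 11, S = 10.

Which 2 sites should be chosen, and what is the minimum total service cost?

Choose Blue and Green; total service cost 192.

With exactly 2 open, each retail store uses its cheapest among the chosen.
{Blue, Green}: P→Blue 3·13=39, Q→Blue 3·17=51, R→Green 2·11=22, S→Blue 8·10=80. Service cost 192.
{Red, Blue}: service cost 313
{Red, Green}: service cost 390
Among all 3 size-2 choices, {Blue, Green} is lowest.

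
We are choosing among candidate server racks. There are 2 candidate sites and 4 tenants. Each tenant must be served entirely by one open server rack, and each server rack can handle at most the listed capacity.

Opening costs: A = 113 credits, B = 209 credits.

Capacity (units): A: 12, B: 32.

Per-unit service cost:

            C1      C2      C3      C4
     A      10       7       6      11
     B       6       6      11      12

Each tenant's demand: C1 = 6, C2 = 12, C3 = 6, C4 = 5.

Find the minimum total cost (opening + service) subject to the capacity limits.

Open {B}: C1→B 6·6=36, C2→B 6·12=72, C3→B 11·6=66, C4→B 12·5=60.
Loads: B carries 29/32. Service 234; fixed 209; total 443.
Next best feasible plan costs 521.

Minimum total cost: 443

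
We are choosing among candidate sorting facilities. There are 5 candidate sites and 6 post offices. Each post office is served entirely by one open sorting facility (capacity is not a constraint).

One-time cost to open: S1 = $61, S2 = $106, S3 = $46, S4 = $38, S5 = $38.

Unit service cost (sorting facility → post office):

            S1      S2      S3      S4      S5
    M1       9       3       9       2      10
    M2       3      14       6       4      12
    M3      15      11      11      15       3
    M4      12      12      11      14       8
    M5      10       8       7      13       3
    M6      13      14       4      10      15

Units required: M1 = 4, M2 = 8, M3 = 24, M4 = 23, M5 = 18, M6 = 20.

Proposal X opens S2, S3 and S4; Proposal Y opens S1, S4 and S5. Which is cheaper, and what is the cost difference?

Proposal Y is cheaper by 274.

Proposal X: {S2, S3, S4}: M1→S4 2·4=8, M2→S4 4·8=32, M3→S2 11·24=264, M4→S3 11·23=253, M5→S3 7·18=126, M6→S3 4·20=80. Service 763; fixed 190; total 953.
Proposal Y: {S1, S4, S5}: M1→S4 2·4=8, M2→S1 3·8=24, M3→S5 3·24=72, M4→S5 8·23=184, M5→S5 3·18=54, M6→S4 10·20=200. Service 542; fixed 137; total 679.
Difference: |953 − 679| = 274.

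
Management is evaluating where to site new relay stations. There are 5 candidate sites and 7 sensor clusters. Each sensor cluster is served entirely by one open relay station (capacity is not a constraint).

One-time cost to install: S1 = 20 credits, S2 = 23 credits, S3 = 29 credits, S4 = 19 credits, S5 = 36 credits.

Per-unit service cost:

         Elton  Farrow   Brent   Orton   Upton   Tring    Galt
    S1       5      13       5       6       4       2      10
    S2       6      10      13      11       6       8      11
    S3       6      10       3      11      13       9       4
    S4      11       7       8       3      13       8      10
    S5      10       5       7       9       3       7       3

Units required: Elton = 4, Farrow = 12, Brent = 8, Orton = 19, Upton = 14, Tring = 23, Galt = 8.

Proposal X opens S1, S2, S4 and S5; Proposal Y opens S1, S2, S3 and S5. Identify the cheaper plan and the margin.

Proposal X is cheaper by 51.

Proposal X: {S1, S2, S4, S5}: Elton→S1 5·4=20, Farrow→S5 5·12=60, Brent→S1 5·8=40, Orton→S4 3·19=57, Upton→S5 3·14=42, Tring→S1 2·23=46, Galt→S5 3·8=24. Service 289; fixed 98; total 387.
Proposal Y: {S1, S2, S3, S5}: Elton→S1 5·4=20, Farrow→S5 5·12=60, Brent→S3 3·8=24, Orton→S1 6·19=114, Upton→S5 3·14=42, Tring→S1 2·23=46, Galt→S5 3·8=24. Service 330; fixed 108; total 438.
Difference: |387 − 438| = 51.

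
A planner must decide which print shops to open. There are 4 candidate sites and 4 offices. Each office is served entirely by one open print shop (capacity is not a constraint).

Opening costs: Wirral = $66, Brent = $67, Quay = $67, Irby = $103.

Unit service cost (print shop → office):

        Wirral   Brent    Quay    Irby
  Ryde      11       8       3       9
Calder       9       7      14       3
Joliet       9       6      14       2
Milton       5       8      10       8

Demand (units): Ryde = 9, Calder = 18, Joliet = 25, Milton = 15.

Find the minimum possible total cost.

Minimum total cost: 408

For any fixed open set, each office goes to its cheapest open site; total = fixed + service.
{Irby}: Ryde→Irby 9·9=81, Calder→Irby 3·18=54, Joliet→Irby 2·25=50, Milton→Irby 8·15=120. Service 305; fixed 103; total 408.
{Quay, Irby}: service 251 + fixed 170 = 421
{Wirral, Irby}: service 260 + fixed 169 = 429
{Wirral, Brent, Quay, Irby}: service 206 + fixed 303 = 509
No other subset beats 408.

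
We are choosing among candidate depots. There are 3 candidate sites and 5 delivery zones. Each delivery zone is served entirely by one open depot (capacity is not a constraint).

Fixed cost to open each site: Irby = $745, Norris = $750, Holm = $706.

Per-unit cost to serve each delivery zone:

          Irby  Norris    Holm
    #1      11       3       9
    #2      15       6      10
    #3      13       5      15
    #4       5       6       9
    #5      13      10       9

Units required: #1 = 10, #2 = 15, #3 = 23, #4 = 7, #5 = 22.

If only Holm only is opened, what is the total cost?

Total cost: 1552

Each delivery zone is assigned to its cheapest site among the open ones.
{Holm}: #1→Holm 9·10=90, #2→Holm 10·15=150, #3→Holm 15·23=345, #4→Holm 9·7=63, #5→Holm 9·22=198. Service 846; fixed 706; total 1552.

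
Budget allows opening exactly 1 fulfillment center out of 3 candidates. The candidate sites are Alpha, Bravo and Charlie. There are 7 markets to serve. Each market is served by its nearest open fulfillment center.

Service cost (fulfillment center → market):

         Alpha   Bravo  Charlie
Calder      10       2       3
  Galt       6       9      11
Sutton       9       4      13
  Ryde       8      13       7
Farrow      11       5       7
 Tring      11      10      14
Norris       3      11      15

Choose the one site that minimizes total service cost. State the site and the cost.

With exactly 1 open, each market uses its cheapest among the chosen.
{Bravo}: Calder→Bravo 2, Galt→Bravo 9, Sutton→Bravo 4, Ryde→Bravo 13, Farrow→Bravo 5, Tring→Bravo 10, Norris→Bravo 11. Service cost 54.
{Alpha}: service cost 58
{Charlie}: service cost 70
Among all 3 size-1 choices, {Bravo} is lowest.

Choose Bravo only; total service cost 54.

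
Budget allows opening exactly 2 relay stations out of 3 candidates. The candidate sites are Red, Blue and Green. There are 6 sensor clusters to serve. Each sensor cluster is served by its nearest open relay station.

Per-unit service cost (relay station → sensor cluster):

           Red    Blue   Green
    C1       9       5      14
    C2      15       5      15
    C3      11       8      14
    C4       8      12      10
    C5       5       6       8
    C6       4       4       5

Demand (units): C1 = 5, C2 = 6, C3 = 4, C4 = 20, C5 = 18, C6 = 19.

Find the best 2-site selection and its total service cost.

With exactly 2 open, each sensor cluster uses its cheapest among the chosen.
{Red, Blue}: C1→Blue 5·5=25, C2→Blue 5·6=30, C3→Blue 8·4=32, C4→Red 8·20=160, C5→Red 5·18=90, C6→Red 4·19=76. Service cost 413.
{Blue, Green}: service cost 471
{Red, Green}: service cost 505
Among all 3 size-2 choices, {Red, Blue} is lowest.

Choose Red and Blue; total service cost 413.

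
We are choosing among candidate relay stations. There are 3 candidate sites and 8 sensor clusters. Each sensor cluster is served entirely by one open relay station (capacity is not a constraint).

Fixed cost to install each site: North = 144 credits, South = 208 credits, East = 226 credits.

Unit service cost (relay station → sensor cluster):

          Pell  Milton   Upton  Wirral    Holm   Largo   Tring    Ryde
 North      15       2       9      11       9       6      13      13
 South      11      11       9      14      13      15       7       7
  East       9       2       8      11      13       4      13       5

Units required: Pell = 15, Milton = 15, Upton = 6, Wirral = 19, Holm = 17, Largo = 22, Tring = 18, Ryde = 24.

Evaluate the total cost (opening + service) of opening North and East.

Total cost: 1387

Each sensor cluster is assigned to its cheapest site among the open ones.
{North, East}: Pell→East 9·15=135, Milton→North 2·15=30, Upton→East 8·6=48, Wirral→North 11·19=209, Holm→North 9·17=153, Largo→East 4·22=88, Tring→North 13·18=234, Ryde→East 5·24=120. Service 1017; fixed 370; total 1387.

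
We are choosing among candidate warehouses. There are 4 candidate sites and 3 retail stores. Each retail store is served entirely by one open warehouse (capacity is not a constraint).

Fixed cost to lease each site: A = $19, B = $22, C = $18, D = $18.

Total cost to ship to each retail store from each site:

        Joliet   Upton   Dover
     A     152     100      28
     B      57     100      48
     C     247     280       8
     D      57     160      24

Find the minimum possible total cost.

For any fixed open set, each retail store goes to its cheapest open site; total = fixed + service.
{B, C}: Joliet→B 57, Upton→B 100, Dover→C 8. Service 165; fixed 40; total 205.
{A, D}: service 181 + fixed 37 = 218
{A, C, D}: Joliet→D 57, Upton→A 100, Dover→C 8. Service 165; fixed 55; total 220.
{A, B, C, D}: Joliet→B 57, Upton→A 100, Dover→C 8. Service 165; fixed 77; total 242.
No other subset beats 205.

Minimum total cost: 205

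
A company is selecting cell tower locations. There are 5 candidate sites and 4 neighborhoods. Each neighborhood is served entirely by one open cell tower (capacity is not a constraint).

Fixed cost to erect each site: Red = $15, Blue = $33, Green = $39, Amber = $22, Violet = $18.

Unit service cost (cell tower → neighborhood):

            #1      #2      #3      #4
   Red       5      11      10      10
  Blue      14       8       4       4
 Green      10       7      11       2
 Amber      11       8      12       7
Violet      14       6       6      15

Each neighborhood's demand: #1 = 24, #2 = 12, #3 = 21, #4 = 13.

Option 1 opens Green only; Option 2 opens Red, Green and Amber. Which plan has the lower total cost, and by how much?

Option 2 is cheaper by 104.

Option 1: {Green}: #1→Green 10·24=240, #2→Green 7·12=84, #3→Green 11·21=231, #4→Green 2·13=26. Service 581; fixed 39; total 620.
Option 2: {Red, Green, Amber}: #1→Red 5·24=120, #2→Green 7·12=84, #3→Red 10·21=210, #4→Green 2·13=26. Service 440; fixed 76; total 516.
Difference: |620 − 516| = 104.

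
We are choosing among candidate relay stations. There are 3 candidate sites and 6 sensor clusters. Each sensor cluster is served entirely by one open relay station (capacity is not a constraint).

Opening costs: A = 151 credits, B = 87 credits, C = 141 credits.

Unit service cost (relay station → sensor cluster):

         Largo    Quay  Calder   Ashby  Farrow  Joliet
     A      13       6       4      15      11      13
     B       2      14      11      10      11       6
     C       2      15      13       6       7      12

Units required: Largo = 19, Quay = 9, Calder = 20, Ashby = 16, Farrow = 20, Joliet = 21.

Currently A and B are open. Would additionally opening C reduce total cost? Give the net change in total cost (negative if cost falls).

Current service cost with {A, B}: 678.
Adding C: each sensor cluster re-picks its cheapest; new service cost 534, saving 144.
Extra fixed cost: 141. Net change = 141 − 144 = -3.
(Totals: 916 → 913.)

Yes — net change −3 (cost falls by 3).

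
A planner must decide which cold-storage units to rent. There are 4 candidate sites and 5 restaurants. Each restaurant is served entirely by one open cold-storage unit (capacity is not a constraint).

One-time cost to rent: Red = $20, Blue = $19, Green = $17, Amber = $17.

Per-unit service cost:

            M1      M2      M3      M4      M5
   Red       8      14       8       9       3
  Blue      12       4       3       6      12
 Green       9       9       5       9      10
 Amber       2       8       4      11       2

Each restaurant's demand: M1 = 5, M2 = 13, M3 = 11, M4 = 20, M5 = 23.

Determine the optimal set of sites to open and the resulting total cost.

For any fixed open set, each restaurant goes to its cheapest open site; total = fixed + service.
{Blue, Amber}: M1→Amber 2·5=10, M2→Blue 4·13=52, M3→Blue 3·11=33, M4→Blue 6·20=120, M5→Amber 2·23=46. Service 261; fixed 36; total 297.
{Blue, Green, Amber}: service 261 + fixed 53 = 314
{Red, Blue, Amber}: service 261 + fixed 56 = 317
{Red, Blue, Green, Amber}: service 261 + fixed 73 = 334
No other subset beats 297.

Open Blue and Amber; minimum total cost 297.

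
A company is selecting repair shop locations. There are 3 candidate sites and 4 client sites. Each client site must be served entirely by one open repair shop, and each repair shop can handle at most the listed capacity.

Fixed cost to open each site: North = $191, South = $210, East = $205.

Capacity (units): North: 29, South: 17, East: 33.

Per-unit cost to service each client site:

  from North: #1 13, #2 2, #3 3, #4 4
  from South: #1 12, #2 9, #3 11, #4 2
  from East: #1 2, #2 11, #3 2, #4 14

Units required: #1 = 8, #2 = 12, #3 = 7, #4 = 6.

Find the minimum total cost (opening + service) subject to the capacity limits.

Open {East}: #1→East 2·8=16, #2→East 11·12=132, #3→East 2·7=14, #4→East 14·6=84.
Loads: East carries 33/33. Service 246; fixed 205; total 451.
Next best feasible plan costs 474.

Minimum total cost: 451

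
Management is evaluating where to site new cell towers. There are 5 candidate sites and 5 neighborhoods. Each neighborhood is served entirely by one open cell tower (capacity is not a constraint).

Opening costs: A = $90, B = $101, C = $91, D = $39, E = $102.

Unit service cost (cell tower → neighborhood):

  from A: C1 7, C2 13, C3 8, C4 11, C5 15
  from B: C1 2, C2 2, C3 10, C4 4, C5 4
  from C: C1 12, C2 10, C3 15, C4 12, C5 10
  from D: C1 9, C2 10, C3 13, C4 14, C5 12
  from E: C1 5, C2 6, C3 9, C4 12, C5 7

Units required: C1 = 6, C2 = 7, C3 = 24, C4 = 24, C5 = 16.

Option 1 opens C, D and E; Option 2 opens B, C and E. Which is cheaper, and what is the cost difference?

Option 2 is cheaper by 224.

Option 1: {C, D, E}: C1→E 5·6=30, C2→E 6·7=42, C3→E 9·24=216, C4→C 12·24=288, C5→E 7·16=112. Service 688; fixed 232; total 920.
Option 2: {B, C, E}: C1→B 2·6=12, C2→B 2·7=14, C3→E 9·24=216, C4→B 4·24=96, C5→B 4·16=64. Service 402; fixed 294; total 696.
Difference: |920 − 696| = 224.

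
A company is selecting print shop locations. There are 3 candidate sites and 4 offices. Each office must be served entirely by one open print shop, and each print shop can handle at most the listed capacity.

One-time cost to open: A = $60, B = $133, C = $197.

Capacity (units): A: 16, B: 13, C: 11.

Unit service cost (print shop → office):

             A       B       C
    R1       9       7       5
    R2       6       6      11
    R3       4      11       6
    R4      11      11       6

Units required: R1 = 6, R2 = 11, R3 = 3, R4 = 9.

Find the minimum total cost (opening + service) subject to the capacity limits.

Open {A, B, C}: R1→B 7·6=42, R2→A 6·11=66, R3→A 4·3=12, R4→C 6·9=54.
Loads: A carries 14/16, B carries 6/13, C carries 9/11. Service 174; fixed 390; total 564.
Next best feasible plan costs 576.

Minimum total cost: 564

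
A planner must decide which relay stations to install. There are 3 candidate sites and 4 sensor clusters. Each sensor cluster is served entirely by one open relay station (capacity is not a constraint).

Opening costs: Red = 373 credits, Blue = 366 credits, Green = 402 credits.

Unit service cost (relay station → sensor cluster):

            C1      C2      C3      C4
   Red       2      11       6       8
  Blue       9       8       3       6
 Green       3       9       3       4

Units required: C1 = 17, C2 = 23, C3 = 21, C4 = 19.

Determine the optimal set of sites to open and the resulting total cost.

Open Green only; minimum total cost 799.

For any fixed open set, each sensor cluster goes to its cheapest open site; total = fixed + service.
{Green}: C1→Green 3·17=51, C2→Green 9·23=207, C3→Green 3·21=63, C4→Green 4·19=76. Service 397; fixed 402; total 799.
{Blue}: service 514 + fixed 366 = 880
{Red}: C1→Red 2·17=34, C2→Red 11·23=253, C3→Red 6·21=126, C4→Red 8·19=152. Service 565; fixed 373; total 938.
{Red, Blue, Green}: C1→Red 2·17=34, C2→Blue 8·23=184, C3→Blue 3·21=63, C4→Green 4·19=76. Service 357; fixed 1141; total 1498.
(All 7 nonempty subsets were checked; Green only is lowest.)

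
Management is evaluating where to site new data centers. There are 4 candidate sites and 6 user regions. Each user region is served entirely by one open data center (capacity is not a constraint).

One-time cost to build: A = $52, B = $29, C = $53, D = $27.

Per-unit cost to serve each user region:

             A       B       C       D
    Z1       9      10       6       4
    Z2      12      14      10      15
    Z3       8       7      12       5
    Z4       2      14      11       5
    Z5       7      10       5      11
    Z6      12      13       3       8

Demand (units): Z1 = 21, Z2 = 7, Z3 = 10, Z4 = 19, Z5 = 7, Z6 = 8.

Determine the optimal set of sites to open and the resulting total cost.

Open A, C and D; minimum total cost 433.

For any fixed open set, each user region goes to its cheapest open site; total = fixed + service.
{A, C, D}: Z1→D 4·21=84, Z2→C 10·7=70, Z3→D 5·10=50, Z4→A 2·19=38, Z5→C 5·7=35, Z6→C 3·8=24. Service 301; fixed 132; total 433.
{C, D}: service 358 + fixed 80 = 438
{A, D}: service 369 + fixed 79 = 448
{A, B, C, D}: Z1→D 4·21=84, Z2→C 10·7=70, Z3→D 5·10=50, Z4→A 2·19=38, Z5→C 5·7=35, Z6→C 3·8=24. Service 301; fixed 161; total 462.
No other subset beats 433.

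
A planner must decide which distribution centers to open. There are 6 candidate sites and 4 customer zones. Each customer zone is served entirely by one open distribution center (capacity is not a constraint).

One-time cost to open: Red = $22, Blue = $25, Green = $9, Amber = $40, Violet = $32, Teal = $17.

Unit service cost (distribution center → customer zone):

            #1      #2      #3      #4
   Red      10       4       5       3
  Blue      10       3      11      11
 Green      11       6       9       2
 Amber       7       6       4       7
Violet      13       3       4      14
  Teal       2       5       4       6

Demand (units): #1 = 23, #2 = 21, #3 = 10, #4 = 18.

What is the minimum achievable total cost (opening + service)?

Minimum total cost: 236

For any fixed open set, each customer zone goes to its cheapest open site; total = fixed + service.
{Blue, Green, Teal}: #1→Teal 2·23=46, #2→Blue 3·21=63, #3→Teal 4·10=40, #4→Green 2·18=36. Service 185; fixed 51; total 236.
{Green, Violet, Teal}: #1→Teal 2·23=46, #2→Violet 3·21=63, #3→Violet 4·10=40, #4→Green 2·18=36. Service 185; fixed 58; total 243.
{Green, Teal}: service 227 + fixed 26 = 253
{Red, Blue, Green, Amber, Violet, Teal}: #1→Teal 2·23=46, #2→Blue 3·21=63, #3→Amber 4·10=40, #4→Green 2·18=36. Service 185; fixed 145; total 330.
No other subset beats 236.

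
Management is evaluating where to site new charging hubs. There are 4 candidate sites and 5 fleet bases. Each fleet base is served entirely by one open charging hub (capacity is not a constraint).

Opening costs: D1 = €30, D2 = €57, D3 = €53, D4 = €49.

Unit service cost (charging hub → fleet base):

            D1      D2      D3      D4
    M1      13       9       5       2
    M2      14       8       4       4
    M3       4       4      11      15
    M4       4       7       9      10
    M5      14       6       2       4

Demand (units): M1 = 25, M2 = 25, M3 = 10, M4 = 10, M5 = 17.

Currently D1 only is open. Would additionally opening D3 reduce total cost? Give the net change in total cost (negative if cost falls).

Current service cost with {D1}: 993.
Adding D3: each fleet base re-picks its cheapest; new service cost 339, saving 654.
Extra fixed cost: 53. Net change = 53 − 654 = -601.
(Totals: 1023 → 422.)

Yes — net change −601 (cost falls by 601).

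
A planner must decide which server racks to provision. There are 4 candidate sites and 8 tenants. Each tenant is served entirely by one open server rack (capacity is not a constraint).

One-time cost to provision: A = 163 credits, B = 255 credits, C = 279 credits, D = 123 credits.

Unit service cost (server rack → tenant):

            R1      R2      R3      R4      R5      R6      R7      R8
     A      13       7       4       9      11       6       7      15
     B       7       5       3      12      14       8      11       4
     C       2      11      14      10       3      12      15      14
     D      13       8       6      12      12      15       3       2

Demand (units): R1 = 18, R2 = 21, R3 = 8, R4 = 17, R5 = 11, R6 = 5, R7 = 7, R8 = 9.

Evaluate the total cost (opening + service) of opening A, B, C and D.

Each tenant is assigned to its cheapest site among the open ones.
{A, B, C, D}: R1→C 2·18=36, R2→B 5·21=105, R3→B 3·8=24, R4→A 9·17=153, R5→C 3·11=33, R6→A 6·5=30, R7→D 3·7=21, R8→D 2·9=18. Service 420; fixed 820; total 1240.

Total cost: 1240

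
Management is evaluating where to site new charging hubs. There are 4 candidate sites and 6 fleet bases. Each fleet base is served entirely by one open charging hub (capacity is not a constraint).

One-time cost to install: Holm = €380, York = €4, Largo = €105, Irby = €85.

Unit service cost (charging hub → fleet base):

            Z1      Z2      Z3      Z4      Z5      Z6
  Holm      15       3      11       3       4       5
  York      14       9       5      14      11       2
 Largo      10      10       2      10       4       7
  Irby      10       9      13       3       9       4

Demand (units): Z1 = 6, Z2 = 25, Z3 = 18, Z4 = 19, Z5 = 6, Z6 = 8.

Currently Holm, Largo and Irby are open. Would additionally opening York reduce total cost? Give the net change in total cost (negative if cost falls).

Current service cost with {Holm, Largo, Irby}: 284.
Adding York: each fleet base re-picks its cheapest; new service cost 268, saving 16.
Extra fixed cost: 4. Net change = 4 − 16 = -12.
(Totals: 854 → 842.)

Yes — net change −12 (cost falls by 12).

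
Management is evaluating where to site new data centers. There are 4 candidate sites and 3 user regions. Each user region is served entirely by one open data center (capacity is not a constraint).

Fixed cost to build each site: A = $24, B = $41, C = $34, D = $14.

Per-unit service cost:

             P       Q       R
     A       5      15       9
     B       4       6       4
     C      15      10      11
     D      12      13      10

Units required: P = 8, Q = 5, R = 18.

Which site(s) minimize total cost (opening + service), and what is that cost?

For any fixed open set, each user region goes to its cheapest open site; total = fixed + service.
{B}: P→B 4·8=32, Q→B 6·5=30, R→B 4·18=72. Service 134; fixed 41; total 175.
{B, D}: P→B 4·8=32, Q→B 6·5=30, R→B 4·18=72. Service 134; fixed 55; total 189.
{A, B}: P→B 4·8=32, Q→B 6·5=30, R→B 4·18=72. Service 134; fixed 65; total 199.
{A, B, C, D}: P→B 4·8=32, Q→B 6·5=30, R→B 4·18=72. Service 134; fixed 113; total 247.
(All 15 nonempty subsets were checked; B only is lowest.)

Open B only; minimum total cost 175.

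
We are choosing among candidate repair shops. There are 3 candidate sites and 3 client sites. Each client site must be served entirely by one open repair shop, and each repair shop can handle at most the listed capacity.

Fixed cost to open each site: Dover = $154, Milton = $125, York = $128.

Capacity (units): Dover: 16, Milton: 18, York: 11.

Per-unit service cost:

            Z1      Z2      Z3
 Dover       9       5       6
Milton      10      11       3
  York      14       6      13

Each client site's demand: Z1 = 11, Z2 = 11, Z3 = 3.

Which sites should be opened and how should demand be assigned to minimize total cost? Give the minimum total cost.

Open {Milton, York}: Z1→Milton 10·11=110, Z2→York 6·11=66, Z3→Milton 3·3=9.
Loads: Milton carries 14/18, York carries 11/11. Service 185; fixed 253; total 438.
Next best feasible plan costs 453.

Minimum total cost: 438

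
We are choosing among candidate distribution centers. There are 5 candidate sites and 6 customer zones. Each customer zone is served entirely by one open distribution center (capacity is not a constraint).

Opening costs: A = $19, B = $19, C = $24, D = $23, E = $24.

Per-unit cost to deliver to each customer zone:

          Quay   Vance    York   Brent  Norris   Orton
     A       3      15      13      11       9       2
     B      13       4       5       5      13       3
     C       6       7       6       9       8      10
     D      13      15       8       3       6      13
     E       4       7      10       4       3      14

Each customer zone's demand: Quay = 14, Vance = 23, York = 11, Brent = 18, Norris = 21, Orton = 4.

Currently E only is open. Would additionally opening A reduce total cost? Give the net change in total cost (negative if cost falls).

Yes — net change −43 (cost falls by 43).

Current service cost with {E}: 518.
Adding A: each customer zone re-picks its cheapest; new service cost 456, saving 62.
Extra fixed cost: 19. Net change = 19 − 62 = -43.
(Totals: 542 → 499.)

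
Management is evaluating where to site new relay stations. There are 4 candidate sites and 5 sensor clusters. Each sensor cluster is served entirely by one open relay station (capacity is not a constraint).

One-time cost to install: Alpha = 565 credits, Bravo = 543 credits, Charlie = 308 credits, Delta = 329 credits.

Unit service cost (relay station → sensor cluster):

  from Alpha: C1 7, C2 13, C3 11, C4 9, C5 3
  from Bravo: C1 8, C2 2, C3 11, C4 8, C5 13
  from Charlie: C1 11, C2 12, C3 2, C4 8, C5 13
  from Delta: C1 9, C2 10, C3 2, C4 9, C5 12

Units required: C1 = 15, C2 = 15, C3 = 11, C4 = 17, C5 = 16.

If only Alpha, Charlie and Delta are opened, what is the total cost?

Total cost: 1663

Each sensor cluster is assigned to its cheapest site among the open ones.
{Alpha, Charlie, Delta}: C1→Alpha 7·15=105, C2→Delta 10·15=150, C3→Charlie 2·11=22, C4→Charlie 8·17=136, C5→Alpha 3·16=48. Service 461; fixed 1202; total 1663.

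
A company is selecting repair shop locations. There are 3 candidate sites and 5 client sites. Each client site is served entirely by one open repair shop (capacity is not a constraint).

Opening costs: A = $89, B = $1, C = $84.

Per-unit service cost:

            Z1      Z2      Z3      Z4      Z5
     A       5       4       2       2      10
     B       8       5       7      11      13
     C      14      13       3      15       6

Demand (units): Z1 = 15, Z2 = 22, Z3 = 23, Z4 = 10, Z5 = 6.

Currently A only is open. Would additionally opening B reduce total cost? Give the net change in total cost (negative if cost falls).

Current service cost with {A}: 289.
Adding B: each client site re-picks its cheapest; new service cost 289, saving 0.
Extra fixed cost: 1. Net change = 1 − 0 = 1.
(Totals: 378 → 379.)

No — net change +1 (cost rises by 1).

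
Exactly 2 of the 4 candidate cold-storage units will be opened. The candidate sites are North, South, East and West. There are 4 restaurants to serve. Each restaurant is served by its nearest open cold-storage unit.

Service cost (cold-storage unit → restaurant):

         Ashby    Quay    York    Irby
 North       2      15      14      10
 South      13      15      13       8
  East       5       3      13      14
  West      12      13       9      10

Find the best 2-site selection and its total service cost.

Choose East and West; total service cost 27.

With exactly 2 open, each restaurant uses its cheapest among the chosen.
{East, West}: Ashby→East 5, Quay→East 3, York→West 9, Irby→West 10. Service cost 27.
{North, East}: service cost 28
{South, East}: service cost 29
Among all 6 size-2 choices, {East, West} is lowest.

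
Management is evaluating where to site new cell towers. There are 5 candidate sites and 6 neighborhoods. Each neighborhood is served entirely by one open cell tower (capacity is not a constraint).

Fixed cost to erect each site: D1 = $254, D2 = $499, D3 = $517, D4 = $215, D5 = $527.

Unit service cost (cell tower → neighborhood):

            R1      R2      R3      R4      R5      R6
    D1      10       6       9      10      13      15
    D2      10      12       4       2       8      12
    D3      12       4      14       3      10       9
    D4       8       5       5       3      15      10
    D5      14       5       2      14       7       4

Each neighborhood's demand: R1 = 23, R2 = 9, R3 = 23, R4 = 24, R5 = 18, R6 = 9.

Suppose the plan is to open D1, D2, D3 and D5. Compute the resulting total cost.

Total cost: 2319

Each neighborhood is assigned to its cheapest site among the open ones.
{D1, D2, D3, D5}: R1→D1 10·23=230, R2→D3 4·9=36, R3→D5 2·23=46, R4→D2 2·24=48, R5→D5 7·18=126, R6→D5 4·9=36. Service 522; fixed 1797; total 2319.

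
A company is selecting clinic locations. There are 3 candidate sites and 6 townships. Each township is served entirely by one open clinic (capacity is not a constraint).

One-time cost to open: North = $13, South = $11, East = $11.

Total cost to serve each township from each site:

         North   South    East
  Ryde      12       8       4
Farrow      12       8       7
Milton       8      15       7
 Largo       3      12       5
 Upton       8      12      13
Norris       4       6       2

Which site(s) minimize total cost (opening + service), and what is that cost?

For any fixed open set, each township goes to its cheapest open site; total = fixed + service.
{East}: Ryde→East 4, Farrow→East 7, Milton→East 7, Largo→East 5, Upton→East 13, Norris→East 2. Service 38; fixed 11; total 49.
{North, East}: service 31 + fixed 24 = 55
{South, East}: service 37 + fixed 22 = 59
{North, South, East}: Ryde→East 4, Farrow→East 7, Milton→East 7, Largo→North 3, Upton→North 8, Norris→East 2. Service 31; fixed 35; total 66.
No other subset beats 49.

Open East only; minimum total cost 49.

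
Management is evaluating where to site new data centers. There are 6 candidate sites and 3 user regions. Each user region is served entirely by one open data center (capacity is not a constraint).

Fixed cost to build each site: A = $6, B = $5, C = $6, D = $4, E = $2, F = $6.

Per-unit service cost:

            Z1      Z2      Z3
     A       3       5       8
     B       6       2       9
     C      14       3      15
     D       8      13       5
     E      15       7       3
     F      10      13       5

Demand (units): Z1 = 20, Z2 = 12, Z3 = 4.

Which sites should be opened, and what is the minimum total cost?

Open A, B and E; minimum total cost 109.

For any fixed open set, each user region goes to its cheapest open site; total = fixed + service.
{A, B, E}: Z1→A 3·20=60, Z2→B 2·12=24, Z3→E 3·4=12. Service 96; fixed 13; total 109.
{A, B, D, E}: Z1→A 3·20=60, Z2→B 2·12=24, Z3→E 3·4=12. Service 96; fixed 17; total 113.
{A, B, C, E}: service 96 + fixed 19 = 115
{A, B, C, D, E, F}: service 96 + fixed 29 = 125
No other subset beats 109.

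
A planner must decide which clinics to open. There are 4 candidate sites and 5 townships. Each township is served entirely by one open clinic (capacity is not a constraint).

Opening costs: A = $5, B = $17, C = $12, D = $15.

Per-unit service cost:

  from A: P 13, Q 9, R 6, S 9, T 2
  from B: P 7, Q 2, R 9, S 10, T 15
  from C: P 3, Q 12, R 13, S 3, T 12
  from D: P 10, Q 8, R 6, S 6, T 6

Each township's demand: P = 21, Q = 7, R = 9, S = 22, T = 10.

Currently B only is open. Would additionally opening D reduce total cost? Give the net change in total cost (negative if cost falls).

Yes — net change −190 (cost falls by 190).

Current service cost with {B}: 612.
Adding D: each township re-picks its cheapest; new service cost 407, saving 205.
Extra fixed cost: 15. Net change = 15 − 205 = -190.
(Totals: 629 → 439.)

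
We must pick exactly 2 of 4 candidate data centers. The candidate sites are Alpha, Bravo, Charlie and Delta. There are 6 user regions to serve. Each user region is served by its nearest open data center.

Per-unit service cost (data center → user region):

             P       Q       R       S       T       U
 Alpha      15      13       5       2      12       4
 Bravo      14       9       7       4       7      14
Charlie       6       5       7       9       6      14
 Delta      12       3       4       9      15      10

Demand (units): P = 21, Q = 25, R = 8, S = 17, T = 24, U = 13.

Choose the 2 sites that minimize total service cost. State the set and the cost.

With exactly 2 open, each user region uses its cheapest among the chosen.
{Alpha, Charlie}: P→Charlie 6·21=126, Q→Charlie 5·25=125, R→Alpha 5·8=40, S→Alpha 2·17=34, T→Charlie 6·24=144, U→Alpha 4·13=52. Service cost 521.
{Charlie, Delta}: service cost 660
{Bravo, Charlie}: service cost 701
Among all 6 size-2 choices, {Alpha, Charlie} is lowest.

Choose Alpha and Charlie; total service cost 521.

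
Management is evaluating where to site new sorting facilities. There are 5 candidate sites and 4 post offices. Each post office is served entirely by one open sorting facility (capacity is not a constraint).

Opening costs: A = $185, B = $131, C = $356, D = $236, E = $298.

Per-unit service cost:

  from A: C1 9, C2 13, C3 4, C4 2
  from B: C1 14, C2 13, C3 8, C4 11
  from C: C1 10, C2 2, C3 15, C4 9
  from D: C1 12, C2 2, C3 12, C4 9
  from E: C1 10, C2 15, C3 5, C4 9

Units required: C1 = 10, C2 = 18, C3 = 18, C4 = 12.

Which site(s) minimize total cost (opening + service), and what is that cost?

Open A only; minimum total cost 605.

For any fixed open set, each post office goes to its cheapest open site; total = fixed + service.
{A}: C1→A 9·10=90, C2→A 13·18=234, C3→A 4·18=72, C4→A 2·12=24. Service 420; fixed 185; total 605.
{A, D}: service 222 + fixed 421 = 643
{D}: service 480 + fixed 236 = 716
{A, B, C, D, E}: service 222 + fixed 1206 = 1428
No other subset beats 605.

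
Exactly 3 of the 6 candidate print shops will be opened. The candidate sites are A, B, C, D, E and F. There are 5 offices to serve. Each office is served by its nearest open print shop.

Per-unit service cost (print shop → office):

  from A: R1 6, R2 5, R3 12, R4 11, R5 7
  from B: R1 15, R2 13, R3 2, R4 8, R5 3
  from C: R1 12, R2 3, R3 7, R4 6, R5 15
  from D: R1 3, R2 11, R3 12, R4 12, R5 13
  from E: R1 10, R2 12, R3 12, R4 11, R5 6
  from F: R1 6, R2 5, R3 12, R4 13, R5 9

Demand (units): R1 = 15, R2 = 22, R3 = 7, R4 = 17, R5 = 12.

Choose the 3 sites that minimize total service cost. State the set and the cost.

Choose B, C and D; total service cost 263.

With exactly 3 open, each office uses its cheapest among the chosen.
{B, C, D}: R1→D 3·15=45, R2→C 3·22=66, R3→B 2·7=14, R4→C 6·17=102, R5→B 3·12=36. Service cost 263.
{A, B, C}: service cost 308
{B, C, F}: service cost 308
Among all 20 size-3 choices, {B, C, D} is lowest.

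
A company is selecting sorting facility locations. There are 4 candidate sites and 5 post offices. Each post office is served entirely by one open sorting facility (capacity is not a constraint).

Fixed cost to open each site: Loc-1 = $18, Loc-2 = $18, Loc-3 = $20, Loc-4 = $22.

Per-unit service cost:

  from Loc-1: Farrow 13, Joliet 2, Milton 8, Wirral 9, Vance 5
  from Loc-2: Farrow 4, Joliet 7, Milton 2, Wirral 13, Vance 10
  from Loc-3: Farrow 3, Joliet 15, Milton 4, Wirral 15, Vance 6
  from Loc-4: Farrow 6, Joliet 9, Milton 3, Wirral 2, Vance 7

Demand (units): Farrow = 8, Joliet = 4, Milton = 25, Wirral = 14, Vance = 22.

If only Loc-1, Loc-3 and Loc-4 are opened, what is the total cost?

Each post office is assigned to its cheapest site among the open ones.
{Loc-1, Loc-3, Loc-4}: Farrow→Loc-3 3·8=24, Joliet→Loc-1 2·4=8, Milton→Loc-4 3·25=75, Wirral→Loc-4 2·14=28, Vance→Loc-1 5·22=110. Service 245; fixed 60; total 305.

Total cost: 305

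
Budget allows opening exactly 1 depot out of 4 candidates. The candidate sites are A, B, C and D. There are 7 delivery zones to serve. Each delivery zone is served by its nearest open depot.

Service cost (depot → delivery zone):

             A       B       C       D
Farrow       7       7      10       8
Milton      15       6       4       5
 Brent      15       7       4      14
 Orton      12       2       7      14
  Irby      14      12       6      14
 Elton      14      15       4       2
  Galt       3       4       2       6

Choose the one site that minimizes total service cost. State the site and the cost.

With exactly 1 open, each delivery zone uses its cheapest among the chosen.
{C}: Farrow→C 10, Milton→C 4, Brent→C 4, Orton→C 7, Irby→C 6, Elton→C 4, Galt→C 2. Service cost 37.
{B}: service cost 53
{D}: service cost 63
Among all 4 size-1 choices, {C} is lowest.

Choose C only; total service cost 37.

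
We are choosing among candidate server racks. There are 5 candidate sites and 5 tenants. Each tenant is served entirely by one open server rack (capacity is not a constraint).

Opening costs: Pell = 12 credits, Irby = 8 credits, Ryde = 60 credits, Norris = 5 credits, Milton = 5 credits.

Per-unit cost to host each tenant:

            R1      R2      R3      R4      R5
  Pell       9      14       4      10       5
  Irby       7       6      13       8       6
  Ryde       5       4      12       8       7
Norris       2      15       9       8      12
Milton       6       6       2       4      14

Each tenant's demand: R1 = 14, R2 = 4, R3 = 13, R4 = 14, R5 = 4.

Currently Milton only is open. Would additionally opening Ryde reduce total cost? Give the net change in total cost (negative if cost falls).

No — net change +10 (cost rises by 10).

Current service cost with {Milton}: 246.
Adding Ryde: each tenant re-picks its cheapest; new service cost 196, saving 50.
Extra fixed cost: 60. Net change = 60 − 50 = 10.
(Totals: 251 → 261.)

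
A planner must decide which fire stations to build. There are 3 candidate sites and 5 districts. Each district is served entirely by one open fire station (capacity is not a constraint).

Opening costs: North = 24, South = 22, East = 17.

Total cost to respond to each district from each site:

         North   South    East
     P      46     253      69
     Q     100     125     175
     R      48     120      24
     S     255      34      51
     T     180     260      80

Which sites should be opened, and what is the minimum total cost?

Open North and East; minimum total cost 342.

For any fixed open set, each district goes to its cheapest open site; total = fixed + service.
{North, East}: P→North 46, Q→North 100, R→East 24, S→East 51, T→East 80. Service 301; fixed 41; total 342.
{North, South, East}: P→North 46, Q→North 100, R→East 24, S→South 34, T→East 80. Service 284; fixed 63; total 347.
{South, East}: P→East 69, Q→South 125, R→East 24, S→South 34, T→East 80. Service 332; fixed 39; total 371.
{East}: service 399 + fixed 17 = 416
(All 7 nonempty subsets were checked; North and East is lowest.)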